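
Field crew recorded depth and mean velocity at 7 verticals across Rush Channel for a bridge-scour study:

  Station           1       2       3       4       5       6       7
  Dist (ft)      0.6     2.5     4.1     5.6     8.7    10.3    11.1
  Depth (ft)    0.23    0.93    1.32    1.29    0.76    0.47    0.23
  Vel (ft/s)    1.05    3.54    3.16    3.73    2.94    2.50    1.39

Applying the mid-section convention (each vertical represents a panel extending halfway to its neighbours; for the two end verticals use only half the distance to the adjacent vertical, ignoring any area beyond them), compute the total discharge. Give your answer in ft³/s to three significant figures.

30.3 ft³/s

w_1 = (2.5 − 0.6)/2 = 0.95 ft; q_1 = 1.05 × 0.23 × 0.95 = 0.2294 ft³/s
w_2 = (4.1 − 0.6)/2 = 1.75 ft; q_2 = 3.54 × 0.93 × 1.75 = 5.761 ft³/s
w_3 = (5.6 − 2.5)/2 = 1.55 ft; q_3 = 3.16 × 1.32 × 1.55 = 6.465 ft³/s
w_4 = (8.7 − 4.1)/2 = 2.3 ft; q_4 = 3.73 × 1.29 × 2.3 = 11.07 ft³/s
w_5 = (10.3 − 5.6)/2 = 2.35 ft; q_5 = 2.94 × 0.76 × 2.35 = 5.251 ft³/s
w_6 = (11.1 − 8.7)/2 = 1.2 ft; q_6 = 2.50 × 0.47 × 1.2 = 1.410 ft³/s
w_7 = (11.1 − 10.3)/2 = 0.4 ft; q_7 = 1.39 × 0.23 × 0.4 = 0.1279 ft³/s
Q = Σ qᵢ = 30.31 ft³/s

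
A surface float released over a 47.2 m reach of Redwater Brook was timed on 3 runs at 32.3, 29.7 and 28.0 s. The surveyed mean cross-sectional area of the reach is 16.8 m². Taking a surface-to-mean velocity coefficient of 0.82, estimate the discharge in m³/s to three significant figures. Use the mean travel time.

21.7 m³/s

t̄ = (32.3 + 29.7 + 28.0) / 3 = 30 s
v_surface = L / t̄ = 47.2 / 30 = 1.573 m/s
v_mean = 0.82 × 1.573 = 1.290 m/s
Q = A × v_mean = 16.8 × 1.290 = 21.67 m³/s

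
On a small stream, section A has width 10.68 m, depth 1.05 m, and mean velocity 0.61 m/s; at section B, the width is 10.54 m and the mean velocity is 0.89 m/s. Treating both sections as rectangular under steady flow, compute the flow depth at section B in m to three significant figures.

0.729 m

Q = A₁V₁ = (10.68×1.05) × 0.61 = 6.841 m³/s
d₂ = Q/(b₂ V₂) = 6.841/(10.54×0.89) = 0.7292 m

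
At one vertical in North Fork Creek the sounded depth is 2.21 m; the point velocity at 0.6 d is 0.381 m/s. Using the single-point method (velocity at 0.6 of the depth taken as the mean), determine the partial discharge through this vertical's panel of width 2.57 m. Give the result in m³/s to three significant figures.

v̄ = v₀.₆ = 0.381 m/s
q = v̄ × d × w = 0.3810 × 2.21 × 2.57 = 2.164 m³/s

2.16 m³/s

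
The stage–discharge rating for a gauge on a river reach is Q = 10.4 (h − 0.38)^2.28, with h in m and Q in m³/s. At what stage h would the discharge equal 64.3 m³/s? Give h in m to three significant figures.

h − h₀ = (Q/C)^(1/b) = (64.3/10.4)^(1/2.28) = 2.223 m
h = 0.38 + 2.223 = 2.603 m

2.60 m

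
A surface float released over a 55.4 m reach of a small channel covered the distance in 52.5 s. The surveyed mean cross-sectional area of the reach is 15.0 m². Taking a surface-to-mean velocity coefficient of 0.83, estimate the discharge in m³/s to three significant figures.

13.1 m³/s

v_surface = L / t̄ = 55.4 / 52.5 = 1.055 m/s
v_mean = 0.83 × 1.055 = 0.8758 m/s
Q = A × v_mean = 15.0 × 0.8758 = 13.14 m³/s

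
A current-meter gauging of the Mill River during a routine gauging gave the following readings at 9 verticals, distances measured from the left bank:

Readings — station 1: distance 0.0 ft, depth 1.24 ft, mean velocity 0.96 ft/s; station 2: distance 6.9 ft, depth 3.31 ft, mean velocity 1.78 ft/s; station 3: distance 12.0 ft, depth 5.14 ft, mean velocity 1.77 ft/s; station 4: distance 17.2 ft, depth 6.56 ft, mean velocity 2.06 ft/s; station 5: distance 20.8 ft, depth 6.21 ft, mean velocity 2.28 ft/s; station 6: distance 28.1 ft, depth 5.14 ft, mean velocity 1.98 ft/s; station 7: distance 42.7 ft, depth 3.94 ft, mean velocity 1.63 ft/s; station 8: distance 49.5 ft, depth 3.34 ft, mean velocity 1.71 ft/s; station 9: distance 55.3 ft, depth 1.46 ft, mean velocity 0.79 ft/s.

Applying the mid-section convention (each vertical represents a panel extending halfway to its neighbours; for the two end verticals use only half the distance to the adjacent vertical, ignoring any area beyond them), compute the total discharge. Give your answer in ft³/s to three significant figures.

w_1 = (6.9 − 0.0)/2 = 3.45 ft; q_1 = 0.96 × 1.24 × 3.45 = 4.107 ft³/s
w_2 = (12.0 − 0.0)/2 = 6 ft; q_2 = 1.78 × 3.31 × 6 = 35.35 ft³/s
w_3 = (17.2 − 6.9)/2 = 5.15 ft; q_3 = 1.77 × 5.14 × 5.15 = 46.85 ft³/s
w_4 = (20.8 − 12.0)/2 = 4.4 ft; q_4 = 2.06 × 6.56 × 4.4 = 59.46 ft³/s
w_5 = (28.1 − 17.2)/2 = 5.45 ft; q_5 = 2.28 × 6.21 × 5.45 = 77.17 ft³/s
w_6 = (42.7 − 20.8)/2 = 10.95 ft; q_6 = 1.98 × 5.14 × 10.95 = 111.4 ft³/s
w_7 = (49.5 − 28.1)/2 = 10.7 ft; q_7 = 1.63 × 3.94 × 10.7 = 68.72 ft³/s
w_8 = (55.3 − 42.7)/2 = 6.3 ft; q_8 = 1.71 × 3.34 × 6.3 = 35.98 ft³/s
w_9 = (55.3 − 49.5)/2 = 2.9 ft; q_9 = 0.79 × 1.46 × 2.9 = 3.345 ft³/s
Q = Σ qᵢ = 442.4 ft³/s

442 ft³/s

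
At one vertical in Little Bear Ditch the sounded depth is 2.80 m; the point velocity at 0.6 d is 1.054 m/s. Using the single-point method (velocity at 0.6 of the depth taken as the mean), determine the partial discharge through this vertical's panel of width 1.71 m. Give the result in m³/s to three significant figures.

5.05 m³/s

v̄ = v₀.₆ = 1.054 m/s
q = v̄ × d × w = 1.054 × 2.80 × 1.71 = 5.047 m³/s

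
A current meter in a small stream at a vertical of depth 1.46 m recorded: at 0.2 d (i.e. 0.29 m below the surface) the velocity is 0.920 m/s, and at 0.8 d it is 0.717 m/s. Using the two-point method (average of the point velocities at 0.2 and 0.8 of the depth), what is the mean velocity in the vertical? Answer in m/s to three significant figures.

v̄ = (0.920 + 0.717) / 2 = 0.8185 m/s

0.819 m/s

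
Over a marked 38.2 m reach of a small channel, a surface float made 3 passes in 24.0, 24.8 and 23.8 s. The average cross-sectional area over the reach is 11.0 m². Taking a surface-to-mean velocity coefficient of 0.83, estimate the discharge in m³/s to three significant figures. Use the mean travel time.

t̄ = (24.0 + 24.8 + 23.8) / 3 = 24.2 s
v_surface = L / t̄ = 38.2 / 24.2 = 1.579 m/s
v_mean = 0.83 × 1.579 = 1.310 m/s
Q = A × v_mean = 11.0 × 1.310 = 14.41 m³/s

14.4 m³/s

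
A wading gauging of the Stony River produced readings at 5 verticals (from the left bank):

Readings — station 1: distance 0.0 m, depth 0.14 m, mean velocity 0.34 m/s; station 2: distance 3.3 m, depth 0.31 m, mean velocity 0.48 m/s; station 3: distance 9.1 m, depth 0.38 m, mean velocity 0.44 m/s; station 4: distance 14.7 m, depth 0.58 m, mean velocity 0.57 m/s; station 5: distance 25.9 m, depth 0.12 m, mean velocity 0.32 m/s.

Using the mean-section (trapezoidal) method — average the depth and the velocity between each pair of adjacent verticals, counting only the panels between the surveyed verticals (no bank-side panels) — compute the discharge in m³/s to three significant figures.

Panel 1-2: Δb = 3.3 m, d̄ = (0.14+0.31)/2 = 0.225, v̄ = (0.34+0.48)/2 = 0.41 → q = 3.3×0.225×0.41 = 0.3044 m³/s
Panel 2-3: Δb = 5.8 m, d̄ = (0.31+0.38)/2 = 0.345, v̄ = (0.48+0.44)/2 = 0.46 → q = 5.8×0.345×0.46 = 0.9205 m³/s
Panel 3-4: Δb = 5.6 m, d̄ = (0.38+0.58)/2 = 0.48, v̄ = (0.44+0.57)/2 = 0.505 → q = 5.6×0.48×0.505 = 1.357 m³/s
Panel 4-5: Δb = 11.2 m, d̄ = (0.58+0.12)/2 = 0.35, v̄ = (0.57+0.32)/2 = 0.445 → q = 11.2×0.35×0.445 = 1.744 m³/s
Q = Σ q = 4.327 m³/s

4.33 m³/s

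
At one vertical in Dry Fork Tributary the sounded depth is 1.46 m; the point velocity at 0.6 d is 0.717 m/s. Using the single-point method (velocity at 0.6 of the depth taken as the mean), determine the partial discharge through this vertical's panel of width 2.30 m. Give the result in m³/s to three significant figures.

2.41 m³/s

v̄ = v₀.₆ = 0.717 m/s
q = v̄ × d × w = 0.7170 × 1.46 × 2.30 = 2.408 m³/s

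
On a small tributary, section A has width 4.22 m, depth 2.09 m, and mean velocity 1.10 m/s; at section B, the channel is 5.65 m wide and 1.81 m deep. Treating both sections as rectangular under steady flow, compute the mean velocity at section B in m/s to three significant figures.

Q = A₁V₁ = (4.22×2.09) × 1.10 = 9.702 m³/s
A₂ = 5.65 × 1.81 = 10.23 m²
V₂ = Q/A₂ = 9.702/10.23 = 0.9487 m/s

0.949 m/s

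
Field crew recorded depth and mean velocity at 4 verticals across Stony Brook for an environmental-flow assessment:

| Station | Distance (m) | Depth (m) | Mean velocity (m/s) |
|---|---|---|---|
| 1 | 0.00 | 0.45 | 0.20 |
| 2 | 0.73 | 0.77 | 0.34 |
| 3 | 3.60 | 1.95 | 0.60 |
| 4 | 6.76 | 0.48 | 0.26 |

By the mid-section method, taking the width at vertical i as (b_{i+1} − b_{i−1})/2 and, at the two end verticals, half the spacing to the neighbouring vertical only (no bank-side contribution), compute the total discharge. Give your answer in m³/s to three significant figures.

w_1 = (0.73 − 0.00)/2 = 0.365 m; q_1 = 0.20 × 0.45 × 0.365 = 0.03285 m³/s
w_2 = (3.60 − 0.00)/2 = 1.8 m; q_2 = 0.34 × 0.77 × 1.8 = 0.4712 m³/s
w_3 = (6.76 − 0.73)/2 = 3.015 m; q_3 = 0.60 × 1.95 × 3.015 = 3.528 m³/s
w_4 = (6.76 − 3.60)/2 = 1.58 m; q_4 = 0.26 × 0.48 × 1.58 = 0.1972 m³/s
Q = Σ qᵢ = 4.229 m³/s

4.23 m³/s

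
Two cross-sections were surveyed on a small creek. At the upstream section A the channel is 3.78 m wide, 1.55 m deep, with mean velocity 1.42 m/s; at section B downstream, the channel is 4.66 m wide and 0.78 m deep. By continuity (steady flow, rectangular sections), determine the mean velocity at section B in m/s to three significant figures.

Q = A₁V₁ = (3.78×1.55) × 1.42 = 8.320 m³/s
A₂ = 4.66 × 0.78 = 3.635 m²
V₂ = Q/A₂ = 8.320/3.635 = 2.289 m/s

2.29 m/s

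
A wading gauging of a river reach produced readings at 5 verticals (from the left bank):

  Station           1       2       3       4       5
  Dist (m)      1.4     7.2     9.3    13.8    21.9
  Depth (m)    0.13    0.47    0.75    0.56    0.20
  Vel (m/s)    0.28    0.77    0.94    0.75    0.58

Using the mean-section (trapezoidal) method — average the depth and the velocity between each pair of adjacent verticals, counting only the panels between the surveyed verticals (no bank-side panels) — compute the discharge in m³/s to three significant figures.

Panel 1-2: Δb = 5.8 m, d̄ = (0.13+0.47)/2 = 0.3, v̄ = (0.28+0.77)/2 = 0.525 → q = 5.8×0.3×0.525 = 0.9135 m³/s
Panel 2-3: Δb = 2.1 m, d̄ = (0.47+0.75)/2 = 0.61, v̄ = (0.77+0.94)/2 = 0.855 → q = 2.1×0.61×0.855 = 1.095 m³/s
Panel 3-4: Δb = 4.5 m, d̄ = (0.75+0.56)/2 = 0.655, v̄ = (0.94+0.75)/2 = 0.845 → q = 4.5×0.655×0.845 = 2.491 m³/s
Panel 4-5: Δb = 8.1 m, d̄ = (0.56+0.20)/2 = 0.38, v̄ = (0.75+0.58)/2 = 0.665 → q = 8.1×0.38×0.665 = 2.047 m³/s
Q = Σ q = 6.546 m³/s

6.55 m³/s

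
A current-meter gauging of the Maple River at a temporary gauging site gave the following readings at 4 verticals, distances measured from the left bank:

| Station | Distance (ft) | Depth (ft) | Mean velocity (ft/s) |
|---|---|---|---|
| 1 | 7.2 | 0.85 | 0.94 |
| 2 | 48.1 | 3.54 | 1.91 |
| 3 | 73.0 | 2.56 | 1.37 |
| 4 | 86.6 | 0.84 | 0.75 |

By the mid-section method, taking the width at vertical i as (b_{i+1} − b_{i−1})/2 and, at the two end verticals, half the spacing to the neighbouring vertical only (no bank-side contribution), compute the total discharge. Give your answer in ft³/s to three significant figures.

w_1 = (48.1 − 7.2)/2 = 20.45 ft; q_1 = 0.94 × 0.85 × 20.45 = 16.34 ft³/s
w_2 = (73.0 − 7.2)/2 = 32.9 ft; q_2 = 1.91 × 3.54 × 32.9 = 222.5 ft³/s
w_3 = (86.6 − 48.1)/2 = 19.25 ft; q_3 = 1.37 × 2.56 × 19.25 = 67.51 ft³/s
w_4 = (86.6 − 73.0)/2 = 6.8 ft; q_4 = 0.75 × 0.84 × 6.8 = 4.284 ft³/s
Q = Σ qᵢ = 310.6 ft³/s

311 ft³/s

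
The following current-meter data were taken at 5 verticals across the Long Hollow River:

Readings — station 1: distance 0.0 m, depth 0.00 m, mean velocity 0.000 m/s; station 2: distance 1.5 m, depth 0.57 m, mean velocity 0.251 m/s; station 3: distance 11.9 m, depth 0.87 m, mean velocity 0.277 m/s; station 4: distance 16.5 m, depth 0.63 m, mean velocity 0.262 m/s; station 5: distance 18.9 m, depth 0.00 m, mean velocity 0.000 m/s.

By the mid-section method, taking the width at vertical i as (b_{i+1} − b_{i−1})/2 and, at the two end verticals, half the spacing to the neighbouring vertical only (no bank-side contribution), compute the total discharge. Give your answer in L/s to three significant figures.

3240 L/s

w_2 = (11.9 − 0.0)/2 = 5.95 m; q_2 = 0.251 × 0.57 × 5.95 = 0.8513 m³/s
w_3 = (16.5 − 1.5)/2 = 7.5 m; q_3 = 0.277 × 0.87 × 7.5 = 1.807 m³/s
w_4 = (18.9 − 11.9)/2 = 3.5 m; q_4 = 0.262 × 0.63 × 3.5 = 0.5777 m³/s
Stations 1, 5 contribute zero (depth or velocity is 0).
Q = Σ qᵢ = 3.236 m³/s
= 3.236 × 1000 = 3236 L/s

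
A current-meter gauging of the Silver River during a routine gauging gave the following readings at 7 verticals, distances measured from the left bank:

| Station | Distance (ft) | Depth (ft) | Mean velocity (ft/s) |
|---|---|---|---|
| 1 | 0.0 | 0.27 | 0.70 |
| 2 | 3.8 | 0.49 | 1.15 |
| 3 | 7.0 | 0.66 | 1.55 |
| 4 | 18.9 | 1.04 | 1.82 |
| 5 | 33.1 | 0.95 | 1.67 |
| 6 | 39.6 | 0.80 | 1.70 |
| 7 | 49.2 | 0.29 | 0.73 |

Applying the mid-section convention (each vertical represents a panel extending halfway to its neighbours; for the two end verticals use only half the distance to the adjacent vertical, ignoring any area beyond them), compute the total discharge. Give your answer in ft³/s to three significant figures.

w_1 = (3.8 − 0.0)/2 = 1.9 ft; q_1 = 0.70 × 0.27 × 1.9 = 0.3591 ft³/s
w_2 = (7.0 − 0.0)/2 = 3.5 ft; q_2 = 1.15 × 0.49 × 3.5 = 1.972 ft³/s
w_3 = (18.9 − 3.8)/2 = 7.55 ft; q_3 = 1.55 × 0.66 × 7.55 = 7.724 ft³/s
w_4 = (33.1 − 7.0)/2 = 13.05 ft; q_4 = 1.82 × 1.04 × 13.05 = 24.70 ft³/s
w_5 = (39.6 − 18.9)/2 = 10.35 ft; q_5 = 1.67 × 0.95 × 10.35 = 16.42 ft³/s
w_6 = (49.2 − 33.1)/2 = 8.05 ft; q_6 = 1.70 × 0.80 × 8.05 = 10.95 ft³/s
w_7 = (49.2 − 39.6)/2 = 4.8 ft; q_7 = 0.73 × 0.29 × 4.8 = 1.016 ft³/s
Q = Σ qᵢ = 63.14 ft³/s

63.1 ft³/s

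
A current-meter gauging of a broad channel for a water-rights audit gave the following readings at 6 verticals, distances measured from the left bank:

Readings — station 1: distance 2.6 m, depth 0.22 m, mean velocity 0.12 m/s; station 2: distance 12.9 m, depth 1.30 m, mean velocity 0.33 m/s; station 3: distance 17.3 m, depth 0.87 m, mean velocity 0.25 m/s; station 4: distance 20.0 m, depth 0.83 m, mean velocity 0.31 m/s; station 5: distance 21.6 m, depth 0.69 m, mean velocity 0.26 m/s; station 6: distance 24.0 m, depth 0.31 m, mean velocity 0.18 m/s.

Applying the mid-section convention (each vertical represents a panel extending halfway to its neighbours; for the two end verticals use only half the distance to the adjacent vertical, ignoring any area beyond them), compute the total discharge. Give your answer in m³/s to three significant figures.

w_1 = (12.9 − 2.6)/2 = 5.15 m; q_1 = 0.12 × 0.22 × 5.15 = 0.1360 m³/s
w_2 = (17.3 − 2.6)/2 = 7.35 m; q_2 = 0.33 × 1.30 × 7.35 = 3.153 m³/s
w_3 = (20.0 − 12.9)/2 = 3.55 m; q_3 = 0.25 × 0.87 × 3.55 = 0.7721 m³/s
w_4 = (21.6 − 17.3)/2 = 2.15 m; q_4 = 0.31 × 0.83 × 2.15 = 0.5532 m³/s
w_5 = (24.0 − 20.0)/2 = 2 m; q_5 = 0.26 × 0.69 × 2 = 0.3588 m³/s
w_6 = (24.0 − 21.6)/2 = 1.2 m; q_6 = 0.18 × 0.31 × 1.2 = 0.06696 m³/s
Q = Σ qᵢ = 5.040 m³/s

5.04 m³/s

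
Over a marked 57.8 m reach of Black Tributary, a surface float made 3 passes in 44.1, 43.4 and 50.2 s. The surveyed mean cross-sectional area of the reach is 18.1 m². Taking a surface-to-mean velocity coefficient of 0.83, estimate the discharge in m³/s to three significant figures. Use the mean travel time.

t̄ = (44.1 + 43.4 + 50.2) / 3 = 45.9 s
v_surface = L / t̄ = 57.8 / 45.9 = 1.259 m/s
v_mean = 0.83 × 1.259 = 1.045 m/s
Q = A × v_mean = 18.1 × 1.045 = 18.92 m³/s

18.9 m³/s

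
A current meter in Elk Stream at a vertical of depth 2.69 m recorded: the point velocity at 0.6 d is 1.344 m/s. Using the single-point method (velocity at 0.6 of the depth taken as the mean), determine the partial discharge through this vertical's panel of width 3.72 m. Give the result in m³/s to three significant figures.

v̄ = v₀.₆ = 1.344 m/s
q = v̄ × d × w = 1.344 × 2.69 × 3.72 = 13.45 m³/s

13.4 m³/s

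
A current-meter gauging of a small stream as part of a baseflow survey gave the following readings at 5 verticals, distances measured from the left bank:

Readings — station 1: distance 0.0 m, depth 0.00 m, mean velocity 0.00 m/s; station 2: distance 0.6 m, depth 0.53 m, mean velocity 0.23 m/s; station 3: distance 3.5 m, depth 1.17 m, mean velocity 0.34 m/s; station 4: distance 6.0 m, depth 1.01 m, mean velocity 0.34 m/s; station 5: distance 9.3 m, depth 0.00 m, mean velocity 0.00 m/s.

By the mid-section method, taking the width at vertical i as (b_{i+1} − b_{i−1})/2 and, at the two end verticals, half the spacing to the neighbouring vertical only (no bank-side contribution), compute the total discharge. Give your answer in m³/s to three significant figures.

w_2 = (3.5 − 0.0)/2 = 1.75 m; q_2 = 0.23 × 0.53 × 1.75 = 0.2133 m³/s
w_3 = (6.0 − 0.6)/2 = 2.7 m; q_3 = 0.34 × 1.17 × 2.7 = 1.074 m³/s
w_4 = (9.3 − 3.5)/2 = 2.9 m; q_4 = 0.34 × 1.01 × 2.9 = 0.9959 m³/s
Stations 1, 5 contribute zero (depth or velocity is 0).
Q = Σ qᵢ = 2.283 m³/s

2.28 m³/s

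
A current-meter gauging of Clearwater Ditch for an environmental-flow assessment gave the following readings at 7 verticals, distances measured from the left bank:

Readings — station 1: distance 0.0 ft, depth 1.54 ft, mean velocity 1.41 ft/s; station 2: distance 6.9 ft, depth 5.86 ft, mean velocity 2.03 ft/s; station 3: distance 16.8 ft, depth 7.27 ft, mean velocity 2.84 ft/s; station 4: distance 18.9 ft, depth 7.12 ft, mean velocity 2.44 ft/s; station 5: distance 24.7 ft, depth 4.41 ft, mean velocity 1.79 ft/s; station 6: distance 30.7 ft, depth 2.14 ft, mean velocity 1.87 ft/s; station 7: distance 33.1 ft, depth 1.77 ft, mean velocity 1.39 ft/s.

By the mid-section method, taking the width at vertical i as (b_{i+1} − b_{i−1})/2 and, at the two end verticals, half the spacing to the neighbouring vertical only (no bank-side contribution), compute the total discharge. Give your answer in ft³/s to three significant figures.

w_1 = (6.9 − 0.0)/2 = 3.45 ft; q_1 = 1.41 × 1.54 × 3.45 = 7.491 ft³/s
w_2 = (16.8 − 0.0)/2 = 8.4 ft; q_2 = 2.03 × 5.86 × 8.4 = 99.92 ft³/s
w_3 = (18.9 − 6.9)/2 = 6 ft; q_3 = 2.84 × 7.27 × 6 = 123.9 ft³/s
w_4 = (24.7 − 16.8)/2 = 3.95 ft; q_4 = 2.44 × 7.12 × 3.95 = 68.62 ft³/s
w_5 = (30.7 − 18.9)/2 = 5.9 ft; q_5 = 1.79 × 4.41 × 5.9 = 46.57 ft³/s
w_6 = (33.1 − 24.7)/2 = 4.2 ft; q_6 = 1.87 × 2.14 × 4.2 = 16.81 ft³/s
w_7 = (33.1 − 30.7)/2 = 1.2 ft; q_7 = 1.39 × 1.77 × 1.2 = 2.952 ft³/s
Q = Σ qᵢ = 366.3 ft³/s

366 ft³/s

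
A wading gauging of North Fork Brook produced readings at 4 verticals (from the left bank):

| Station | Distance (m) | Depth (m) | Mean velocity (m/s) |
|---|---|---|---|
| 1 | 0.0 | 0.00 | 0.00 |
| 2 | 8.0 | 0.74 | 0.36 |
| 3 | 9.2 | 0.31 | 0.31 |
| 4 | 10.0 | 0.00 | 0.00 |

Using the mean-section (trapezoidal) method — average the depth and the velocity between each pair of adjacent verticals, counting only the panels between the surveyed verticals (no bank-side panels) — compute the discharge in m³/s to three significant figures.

0.763 m³/s

Panel 1-2: Δb = 8 m, d̄ = (0.00+0.74)/2 = 0.37, v̄ = (0.00+0.36)/2 = 0.18 → q = 8×0.37×0.18 = 0.5328 m³/s
Panel 2-3: Δb = 1.2 m, d̄ = (0.74+0.31)/2 = 0.525, v̄ = (0.36+0.31)/2 = 0.335 → q = 1.2×0.525×0.335 = 0.2111 m³/s
Panel 3-4: Δb = 0.8 m, d̄ = (0.31+0.00)/2 = 0.155, v̄ = (0.31+0.00)/2 = 0.155 → q = 0.8×0.155×0.155 = 0.01922 m³/s
Q = Σ q = 0.7631 m³/s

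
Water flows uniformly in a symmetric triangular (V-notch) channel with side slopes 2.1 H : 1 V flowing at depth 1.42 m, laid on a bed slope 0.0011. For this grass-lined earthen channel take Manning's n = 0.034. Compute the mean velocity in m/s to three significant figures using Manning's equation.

0.725 m/s

A = z·y² = 2.1×1.42² = 4.234 m²
P = 2y√(1+z²) = 2×1.42×√(1+2.1²) = 6.606 m
R = A/P = 4.234/6.606 = 0.6410 m
Q = (1/n)·A·R^(2/3)·S^(1/2) = (1/0.034) × 4.234 × 0.6410^(2/3) × 0.0011^(1/2) = 3.071 m³/s
V = Q/A = 3.071/4.234 = 0.7252 m/s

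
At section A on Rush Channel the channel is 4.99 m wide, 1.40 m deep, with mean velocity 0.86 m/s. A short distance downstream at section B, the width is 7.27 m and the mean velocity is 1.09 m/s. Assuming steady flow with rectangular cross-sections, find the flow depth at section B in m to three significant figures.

0.758 m

Q = A₁V₁ = (4.99×1.40) × 0.86 = 6.008 m³/s
d₂ = Q/(b₂ V₂) = 6.008/(7.27×1.09) = 0.7582 m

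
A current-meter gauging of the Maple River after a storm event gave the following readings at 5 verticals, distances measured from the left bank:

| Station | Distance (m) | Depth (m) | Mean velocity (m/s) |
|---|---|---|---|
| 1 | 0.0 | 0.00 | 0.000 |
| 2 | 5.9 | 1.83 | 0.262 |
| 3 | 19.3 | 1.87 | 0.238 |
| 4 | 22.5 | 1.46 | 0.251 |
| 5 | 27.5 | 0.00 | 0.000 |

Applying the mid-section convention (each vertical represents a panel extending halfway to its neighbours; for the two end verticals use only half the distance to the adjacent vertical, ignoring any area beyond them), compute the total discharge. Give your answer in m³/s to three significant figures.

9.82 m³/s

w_2 = (19.3 − 0.0)/2 = 9.65 m; q_2 = 0.262 × 1.83 × 9.65 = 4.627 m³/s
w_3 = (22.5 − 5.9)/2 = 8.3 m; q_3 = 0.238 × 1.87 × 8.3 = 3.694 m³/s
w_4 = (27.5 − 19.3)/2 = 4.1 m; q_4 = 0.251 × 1.46 × 4.1 = 1.502 m³/s
Stations 1, 5 contribute zero (depth or velocity is 0).
Q = Σ qᵢ = 9.823 m³/s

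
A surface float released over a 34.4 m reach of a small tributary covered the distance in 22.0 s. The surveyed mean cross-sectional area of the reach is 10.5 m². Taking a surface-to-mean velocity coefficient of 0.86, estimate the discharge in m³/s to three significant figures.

14.1 m³/s

v_surface = L / t̄ = 34.4 / 22 = 1.564 m/s
v_mean = 0.86 × 1.564 = 1.345 m/s
Q = A × v_mean = 10.5 × 1.345 = 14.12 m³/s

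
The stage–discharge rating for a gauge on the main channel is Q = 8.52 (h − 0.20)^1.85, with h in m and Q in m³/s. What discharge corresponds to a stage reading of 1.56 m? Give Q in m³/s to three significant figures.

15.0 m³/s

Q = 8.52 × (1.56 − 0.20)^1.85 = 8.52 × 1.36^1.85 = 15.05 m³/s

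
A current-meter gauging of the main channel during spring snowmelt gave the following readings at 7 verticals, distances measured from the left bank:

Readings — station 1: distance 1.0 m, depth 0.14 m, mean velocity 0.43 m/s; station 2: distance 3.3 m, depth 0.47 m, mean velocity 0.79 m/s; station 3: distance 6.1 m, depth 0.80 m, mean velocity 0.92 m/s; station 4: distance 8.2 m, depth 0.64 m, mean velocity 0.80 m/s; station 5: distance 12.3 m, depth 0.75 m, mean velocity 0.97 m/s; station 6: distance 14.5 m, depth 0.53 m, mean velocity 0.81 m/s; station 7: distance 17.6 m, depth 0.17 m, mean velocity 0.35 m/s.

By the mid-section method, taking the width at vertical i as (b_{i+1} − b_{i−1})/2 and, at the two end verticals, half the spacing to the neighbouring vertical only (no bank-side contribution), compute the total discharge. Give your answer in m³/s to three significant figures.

w_1 = (3.3 − 1.0)/2 = 1.15 m; q_1 = 0.43 × 0.14 × 1.15 = 0.06923 m³/s
w_2 = (6.1 − 1.0)/2 = 2.55 m; q_2 = 0.79 × 0.47 × 2.55 = 0.9468 m³/s
w_3 = (8.2 − 3.3)/2 = 2.45 m; q_3 = 0.92 × 0.80 × 2.45 = 1.803 m³/s
w_4 = (12.3 − 6.1)/2 = 3.1 m; q_4 = 0.80 × 0.64 × 3.1 = 1.587 m³/s
w_5 = (14.5 − 8.2)/2 = 3.15 m; q_5 = 0.97 × 0.75 × 3.15 = 2.292 m³/s
w_6 = (17.6 − 12.3)/2 = 2.65 m; q_6 = 0.81 × 0.53 × 2.65 = 1.138 m³/s
w_7 = (17.6 − 14.5)/2 = 1.55 m; q_7 = 0.35 × 0.17 × 1.55 = 0.09223 m³/s
Q = Σ qᵢ = 7.928 m³/s

7.93 m³/s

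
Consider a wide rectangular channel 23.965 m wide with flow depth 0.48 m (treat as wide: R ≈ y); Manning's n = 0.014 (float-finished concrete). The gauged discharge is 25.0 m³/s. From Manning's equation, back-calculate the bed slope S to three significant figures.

0.00246

A = b·y = 23.965 × 0.48 = 11.50 m²
Wide channel: R ≈ y = 0.48 m
S = (Q·n / (1·A·R^(2/3)))² = (25.0×0.014 / (1×11.50×0.6130))² = 0.002463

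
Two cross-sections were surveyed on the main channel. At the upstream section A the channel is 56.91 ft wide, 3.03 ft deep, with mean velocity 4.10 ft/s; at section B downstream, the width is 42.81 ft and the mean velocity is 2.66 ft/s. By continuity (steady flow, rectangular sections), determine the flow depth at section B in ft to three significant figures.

6.21 ft

Q = A₁V₁ = (56.91×3.03) × 4.10 = 707.0 ft³/s
d₂ = Q/(b₂ V₂) = 707.0/(42.81×2.66) = 6.209 ft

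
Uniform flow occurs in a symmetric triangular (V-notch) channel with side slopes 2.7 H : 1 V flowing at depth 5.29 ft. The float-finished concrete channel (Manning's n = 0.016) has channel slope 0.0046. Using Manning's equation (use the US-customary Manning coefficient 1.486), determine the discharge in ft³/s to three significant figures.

872 ft³/s

A = z·y² = 2.7×5.29² = 75.56 ft²
P = 2y√(1+z²) = 2×5.29×√(1+2.7²) = 30.46 ft
R = A/P = 75.56/30.46 = 2.480 ft
Q = (1.486/n)·A·R^(2/3)·S^(1/2) = (1.486/0.016) × 75.56 × 2.480^(2/3) × 0.0046^(1/2) = 872.1 ft³/s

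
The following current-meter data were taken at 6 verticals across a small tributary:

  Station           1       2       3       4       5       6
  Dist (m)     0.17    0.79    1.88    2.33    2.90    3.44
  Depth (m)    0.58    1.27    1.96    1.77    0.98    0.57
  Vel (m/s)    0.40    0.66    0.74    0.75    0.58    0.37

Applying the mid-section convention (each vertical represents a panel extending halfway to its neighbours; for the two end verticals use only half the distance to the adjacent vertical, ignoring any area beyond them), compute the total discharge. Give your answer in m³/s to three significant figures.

2.95 m³/s

w_1 = (0.79 − 0.17)/2 = 0.31 m; q_1 = 0.40 × 0.58 × 0.31 = 0.07192 m³/s
w_2 = (1.88 − 0.17)/2 = 0.855 m; q_2 = 0.66 × 1.27 × 0.855 = 0.7167 m³/s
w_3 = (2.33 − 0.79)/2 = 0.77 m; q_3 = 0.74 × 1.96 × 0.77 = 1.117 m³/s
w_4 = (2.90 − 1.88)/2 = 0.51 m; q_4 = 0.75 × 1.77 × 0.51 = 0.6770 m³/s
w_5 = (3.44 − 2.33)/2 = 0.555 m; q_5 = 0.58 × 0.98 × 0.555 = 0.3155 m³/s
w_6 = (3.44 − 2.90)/2 = 0.27 m; q_6 = 0.37 × 0.57 × 0.27 = 0.05694 m³/s
Q = Σ qᵢ = 2.955 m³/s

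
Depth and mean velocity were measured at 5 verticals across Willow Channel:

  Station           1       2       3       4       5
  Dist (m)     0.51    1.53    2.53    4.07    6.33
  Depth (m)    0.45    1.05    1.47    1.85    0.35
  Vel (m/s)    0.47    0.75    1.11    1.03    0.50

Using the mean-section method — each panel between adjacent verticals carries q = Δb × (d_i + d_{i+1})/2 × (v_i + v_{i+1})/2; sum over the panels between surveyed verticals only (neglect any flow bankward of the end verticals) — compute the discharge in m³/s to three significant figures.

6.28 m³/s

Panel 1-2: Δb = 1.02 m, d̄ = (0.45+1.05)/2 = 0.75, v̄ = (0.47+0.75)/2 = 0.61 → q = 1.02×0.75×0.61 = 0.4667 m³/s
Panel 2-3: Δb = 1 m, d̄ = (1.05+1.47)/2 = 1.26, v̄ = (0.75+1.11)/2 = 0.93 → q = 1×1.26×0.93 = 1.172 m³/s
Panel 3-4: Δb = 1.54 m, d̄ = (1.47+1.85)/2 = 1.66, v̄ = (1.11+1.03)/2 = 1.07 → q = 1.54×1.66×1.07 = 2.735 m³/s
Panel 4-5: Δb = 2.26 m, d̄ = (1.85+0.35)/2 = 1.1, v̄ = (1.03+0.50)/2 = 0.765 → q = 2.26×1.1×0.765 = 1.902 m³/s
Q = Σ q = 6.276 m³/s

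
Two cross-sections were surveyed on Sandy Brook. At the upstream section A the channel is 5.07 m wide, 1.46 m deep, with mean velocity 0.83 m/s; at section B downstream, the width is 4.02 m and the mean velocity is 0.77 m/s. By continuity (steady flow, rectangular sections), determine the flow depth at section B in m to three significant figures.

1.98 m

Q = A₁V₁ = (5.07×1.46) × 0.83 = 6.144 m³/s
d₂ = Q/(b₂ V₂) = 6.144/(4.02×0.77) = 1.985 m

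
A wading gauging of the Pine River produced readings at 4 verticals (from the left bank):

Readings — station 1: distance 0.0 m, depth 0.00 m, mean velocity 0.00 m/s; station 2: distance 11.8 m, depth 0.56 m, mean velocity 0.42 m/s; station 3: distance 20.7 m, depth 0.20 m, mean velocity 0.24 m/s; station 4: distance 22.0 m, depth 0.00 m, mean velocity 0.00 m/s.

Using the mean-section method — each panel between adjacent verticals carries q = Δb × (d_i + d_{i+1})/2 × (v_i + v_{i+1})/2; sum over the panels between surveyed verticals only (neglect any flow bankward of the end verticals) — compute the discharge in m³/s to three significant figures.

Panel 1-2: Δb = 11.8 m, d̄ = (0.00+0.56)/2 = 0.28, v̄ = (0.00+0.42)/2 = 0.21 → q = 11.8×0.28×0.21 = 0.6938 m³/s
Panel 2-3: Δb = 8.9 m, d̄ = (0.56+0.20)/2 = 0.38, v̄ = (0.42+0.24)/2 = 0.33 → q = 8.9×0.38×0.33 = 1.116 m³/s
Panel 3-4: Δb = 1.3 m, d̄ = (0.20+0.00)/2 = 0.1, v̄ = (0.24+0.00)/2 = 0.12 → q = 1.3×0.1×0.12 = 0.01560 m³/s
Q = Σ q = 1.826 m³/s

1.83 m³/s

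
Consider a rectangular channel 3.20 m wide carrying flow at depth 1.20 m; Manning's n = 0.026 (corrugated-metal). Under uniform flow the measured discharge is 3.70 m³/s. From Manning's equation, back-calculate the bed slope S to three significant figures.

A = b·y = 3.20 × 1.20 = 3.840 m²
P = b + 2y = 3.20 + 2×1.20 = 5.600 m
R = A/P = 3.840/5.600 = 0.6857 m
S = (Q·n / (1·A·R^(2/3)))² = (3.70×0.026 / (1×3.840×0.7776))² = 0.001038

0.00104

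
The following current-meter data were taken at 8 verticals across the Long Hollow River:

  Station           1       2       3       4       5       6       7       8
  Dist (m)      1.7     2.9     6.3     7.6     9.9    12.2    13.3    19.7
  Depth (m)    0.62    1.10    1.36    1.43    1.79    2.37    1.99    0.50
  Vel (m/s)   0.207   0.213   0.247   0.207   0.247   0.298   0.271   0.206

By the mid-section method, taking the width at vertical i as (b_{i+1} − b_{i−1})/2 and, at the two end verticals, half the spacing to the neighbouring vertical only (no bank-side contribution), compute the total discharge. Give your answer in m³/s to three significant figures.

6.51 m³/s

w_1 = (2.9 − 1.7)/2 = 0.6 m; q_1 = 0.207 × 0.62 × 0.6 = 0.07700 m³/s
w_2 = (6.3 − 1.7)/2 = 2.3 m; q_2 = 0.213 × 1.10 × 2.3 = 0.5389 m³/s
w_3 = (7.6 − 2.9)/2 = 2.35 m; q_3 = 0.247 × 1.36 × 2.35 = 0.7894 m³/s
w_4 = (9.9 − 6.3)/2 = 1.8 m; q_4 = 0.207 × 1.43 × 1.8 = 0.5328 m³/s
w_5 = (12.2 − 7.6)/2 = 2.3 m; q_5 = 0.247 × 1.79 × 2.3 = 1.017 m³/s
w_6 = (13.3 − 9.9)/2 = 1.7 m; q_6 = 0.298 × 2.37 × 1.7 = 1.201 m³/s
w_7 = (19.7 − 12.2)/2 = 3.75 m; q_7 = 0.271 × 1.99 × 3.75 = 2.022 m³/s
w_8 = (19.7 − 13.3)/2 = 3.2 m; q_8 = 0.206 × 0.50 × 3.2 = 0.3296 m³/s
Q = Σ qᵢ = 6.508 m³/s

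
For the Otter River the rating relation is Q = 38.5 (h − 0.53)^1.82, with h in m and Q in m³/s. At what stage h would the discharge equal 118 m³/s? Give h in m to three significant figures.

2.38 m

h − h₀ = (Q/C)^(1/b) = (118/38.5)^(1/1.82) = 1.850 m
h = 0.53 + 1.850 = 2.380 m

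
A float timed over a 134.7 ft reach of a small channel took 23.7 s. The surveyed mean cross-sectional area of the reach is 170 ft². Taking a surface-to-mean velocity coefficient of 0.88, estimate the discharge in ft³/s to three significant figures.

850 ft³/s

v_surface = L / t̄ = 134.7 / 23.7 = 5.684 ft/s
v_mean = 0.88 × 5.684 = 5.002 ft/s
Q = A × v_mean = 170 × 5.002 = 850.3 ft³/s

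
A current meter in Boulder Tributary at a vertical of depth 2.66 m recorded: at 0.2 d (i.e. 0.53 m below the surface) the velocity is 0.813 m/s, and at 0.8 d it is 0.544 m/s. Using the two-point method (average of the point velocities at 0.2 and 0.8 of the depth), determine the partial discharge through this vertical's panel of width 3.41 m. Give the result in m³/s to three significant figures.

v̄ = (0.813 + 0.544) / 2 = 0.6785 m/s
q = v̄ × d × w = 0.6785 × 2.66 × 3.41 = 6.154 m³/s

6.15 m³/s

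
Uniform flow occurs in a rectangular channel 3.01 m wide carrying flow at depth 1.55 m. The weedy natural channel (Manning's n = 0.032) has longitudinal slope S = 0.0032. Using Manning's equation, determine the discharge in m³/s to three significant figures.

6.89 m³/s

A = b·y = 3.01 × 1.55 = 4.666 m²
P = b + 2y = 3.01 + 2×1.55 = 6.110 m
R = A/P = 4.666/6.110 = 0.7636 m
Q = (1/n)·A·R^(2/3)·S^(1/2) = (1/0.032) × 4.666 × 0.7636^(2/3) × 0.0032^(1/2) = 6.890 m³/s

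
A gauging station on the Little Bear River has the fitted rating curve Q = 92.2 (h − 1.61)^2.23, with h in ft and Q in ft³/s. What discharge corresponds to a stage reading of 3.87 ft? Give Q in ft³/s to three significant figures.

Q = 92.2 × (3.87 − 1.61)^2.23 = 92.2 × 2.26^2.23 = 568.1 ft³/s

568 ft³/s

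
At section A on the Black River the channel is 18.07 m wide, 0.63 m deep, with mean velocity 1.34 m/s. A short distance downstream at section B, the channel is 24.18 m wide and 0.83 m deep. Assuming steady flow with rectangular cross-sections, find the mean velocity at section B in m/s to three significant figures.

0.760 m/s

Q = A₁V₁ = (18.07×0.63) × 1.34 = 15.25 m³/s
A₂ = 24.18 × 0.83 = 20.07 m²
V₂ = Q/A₂ = 15.25/20.07 = 0.7601 m/s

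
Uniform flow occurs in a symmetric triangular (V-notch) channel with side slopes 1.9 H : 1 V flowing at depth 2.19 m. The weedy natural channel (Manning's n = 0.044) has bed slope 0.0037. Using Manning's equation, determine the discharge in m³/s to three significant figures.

12.3 m³/s

A = z·y² = 1.9×2.19² = 9.113 m²
P = 2y√(1+z²) = 2×2.19×√(1+1.9²) = 9.404 m
R = A/P = 9.113/9.404 = 0.9690 m
Q = (1/n)·A·R^(2/3)·S^(1/2) = (1/0.044) × 9.113 × 0.9690^(2/3) × 0.0037^(1/2) = 12.34 m³/s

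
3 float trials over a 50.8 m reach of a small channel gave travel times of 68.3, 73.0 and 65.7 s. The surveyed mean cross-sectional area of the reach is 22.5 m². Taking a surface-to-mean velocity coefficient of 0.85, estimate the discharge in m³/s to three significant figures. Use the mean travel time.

t̄ = (68.3 + 73.0 + 65.7) / 3 = 69 s
v_surface = L / t̄ = 50.8 / 69 = 0.7362 m/s
v_mean = 0.85 × 0.7362 = 0.6258 m/s
Q = A × v_mean = 22.5 × 0.6258 = 14.08 m³/s

14.1 m³/s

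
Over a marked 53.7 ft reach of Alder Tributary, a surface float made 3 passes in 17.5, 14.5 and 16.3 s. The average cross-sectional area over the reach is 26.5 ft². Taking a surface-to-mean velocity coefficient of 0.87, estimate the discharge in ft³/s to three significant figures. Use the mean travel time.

t̄ = (17.5 + 14.5 + 16.3) / 3 = 16.1 s
v_surface = L / t̄ = 53.7 / 16.1 = 3.335 ft/s
v_mean = 0.87 × 3.335 = 2.902 ft/s
Q = A × v_mean = 26.5 × 2.902 = 76.90 ft³/s

76.9 ft³/s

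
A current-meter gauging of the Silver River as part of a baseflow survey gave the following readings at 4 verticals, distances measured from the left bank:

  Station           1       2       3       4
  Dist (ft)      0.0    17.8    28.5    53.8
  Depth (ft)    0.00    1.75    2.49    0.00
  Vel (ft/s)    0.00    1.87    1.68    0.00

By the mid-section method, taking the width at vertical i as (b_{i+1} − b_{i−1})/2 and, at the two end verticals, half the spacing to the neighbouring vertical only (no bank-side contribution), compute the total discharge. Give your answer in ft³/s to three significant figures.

w_2 = (28.5 − 0.0)/2 = 14.25 ft; q_2 = 1.87 × 1.75 × 14.25 = 46.63 ft³/s
w_3 = (53.8 − 17.8)/2 = 18 ft; q_3 = 1.68 × 2.49 × 18 = 75.30 ft³/s
Stations 1, 4 contribute zero (depth or velocity is 0).
Q = Σ qᵢ = 121.9 ft³/s

122 ft³/s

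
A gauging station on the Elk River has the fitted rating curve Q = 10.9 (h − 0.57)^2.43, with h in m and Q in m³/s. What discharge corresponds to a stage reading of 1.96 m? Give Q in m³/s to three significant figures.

24.3 m³/s

Q = 10.9 × (1.96 − 0.57)^2.43 = 10.9 × 1.39^2.43 = 24.26 m³/s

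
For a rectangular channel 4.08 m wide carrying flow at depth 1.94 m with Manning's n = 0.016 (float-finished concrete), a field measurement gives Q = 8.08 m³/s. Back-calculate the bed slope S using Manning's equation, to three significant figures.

0.000269

A = b·y = 4.08 × 1.94 = 7.915 m²
P = b + 2y = 4.08 + 2×1.94 = 7.960 m
R = A/P = 7.915/7.960 = 0.9944 m
S = (Q·n / (1·A·R^(2/3)))² = (8.08×0.016 / (1×7.915×0.9962))² = 0.0002688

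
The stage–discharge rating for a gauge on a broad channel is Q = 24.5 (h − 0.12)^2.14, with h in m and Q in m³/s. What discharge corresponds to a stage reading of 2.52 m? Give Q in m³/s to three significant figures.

Q = 24.5 × (2.52 − 0.12)^2.14 = 24.5 × 2.4^2.14 = 159.5 m³/s

160 m³/s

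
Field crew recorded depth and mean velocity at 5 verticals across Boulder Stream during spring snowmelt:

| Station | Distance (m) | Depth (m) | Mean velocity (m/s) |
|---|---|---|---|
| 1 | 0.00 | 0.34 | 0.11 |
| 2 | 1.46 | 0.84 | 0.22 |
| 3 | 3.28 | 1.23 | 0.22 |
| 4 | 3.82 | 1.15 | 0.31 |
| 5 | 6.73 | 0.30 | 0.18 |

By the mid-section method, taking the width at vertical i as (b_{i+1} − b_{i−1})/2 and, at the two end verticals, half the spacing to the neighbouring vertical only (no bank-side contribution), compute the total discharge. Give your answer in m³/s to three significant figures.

1.34 m³/s

w_1 = (1.46 − 0.00)/2 = 0.73 m; q_1 = 0.11 × 0.34 × 0.73 = 0.02730 m³/s
w_2 = (3.28 − 0.00)/2 = 1.64 m; q_2 = 0.22 × 0.84 × 1.64 = 0.3031 m³/s
w_3 = (3.82 − 1.46)/2 = 1.18 m; q_3 = 0.22 × 1.23 × 1.18 = 0.3193 m³/s
w_4 = (6.73 − 3.28)/2 = 1.725 m; q_4 = 0.31 × 1.15 × 1.725 = 0.6150 m³/s
w_5 = (6.73 − 3.82)/2 = 1.455 m; q_5 = 0.18 × 0.30 × 1.455 = 0.07857 m³/s
Q = Σ qᵢ = 1.343 m³/s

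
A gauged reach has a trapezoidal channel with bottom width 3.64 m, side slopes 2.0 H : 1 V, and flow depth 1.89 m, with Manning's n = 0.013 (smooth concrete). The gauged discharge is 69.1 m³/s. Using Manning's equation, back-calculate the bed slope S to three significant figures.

A = (b + z·y)·y = (3.64 + 2.0×1.89)×1.89 = 14.02 m²
P = b + 2y√(1+z²) = 3.64 + 2×1.89×√(1+2.0²) = 12.09 m
R = A/P = 14.02/12.09 = 1.160 m
S = (Q·n / (1·A·R^(2/3)))² = (69.1×0.013 / (1×14.02×1.104))² = 0.003367

0.00337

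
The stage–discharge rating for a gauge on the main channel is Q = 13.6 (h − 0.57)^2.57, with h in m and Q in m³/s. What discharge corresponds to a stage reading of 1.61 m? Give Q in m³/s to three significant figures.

15.0 m³/s

Q = 13.6 × (1.61 − 0.57)^2.57 = 13.6 × 1.04^2.57 = 15.04 m³/s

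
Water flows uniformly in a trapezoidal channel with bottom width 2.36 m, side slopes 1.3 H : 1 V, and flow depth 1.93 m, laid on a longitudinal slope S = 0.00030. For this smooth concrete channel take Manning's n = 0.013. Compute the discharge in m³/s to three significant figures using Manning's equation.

A = (b + z·y)·y = (2.36 + 1.3×1.93)×1.93 = 9.397 m²
P = b + 2y√(1+z²) = 2.36 + 2×1.93×√(1+1.3²) = 8.691 m
R = A/P = 9.397/8.691 = 1.081 m
Q = (1/n)·A·R^(2/3)·S^(1/2) = (1/0.013) × 9.397 × 1.081^(2/3) × 0.00030^(1/2) = 13.19 m³/s

13.2 m³/s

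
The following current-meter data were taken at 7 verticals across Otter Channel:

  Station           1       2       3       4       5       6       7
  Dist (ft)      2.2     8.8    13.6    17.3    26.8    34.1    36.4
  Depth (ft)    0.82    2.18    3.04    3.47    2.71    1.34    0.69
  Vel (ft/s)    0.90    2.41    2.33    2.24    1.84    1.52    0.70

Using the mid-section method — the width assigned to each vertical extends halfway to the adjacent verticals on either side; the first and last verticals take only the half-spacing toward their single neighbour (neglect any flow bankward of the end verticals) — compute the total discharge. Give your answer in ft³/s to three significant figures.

w_1 = (8.8 − 2.2)/2 = 3.3 ft; q_1 = 0.90 × 0.82 × 3.3 = 2.435 ft³/s
w_2 = (13.6 − 2.2)/2 = 5.7 ft; q_2 = 2.41 × 2.18 × 5.7 = 29.95 ft³/s
w_3 = (17.3 − 8.8)/2 = 4.25 ft; q_3 = 2.33 × 3.04 × 4.25 = 30.10 ft³/s
w_4 = (26.8 − 13.6)/2 = 6.6 ft; q_4 = 2.24 × 3.47 × 6.6 = 51.30 ft³/s
w_5 = (34.1 − 17.3)/2 = 8.4 ft; q_5 = 1.84 × 2.71 × 8.4 = 41.89 ft³/s
w_6 = (36.4 − 26.8)/2 = 4.8 ft; q_6 = 1.52 × 1.34 × 4.8 = 9.777 ft³/s
w_7 = (36.4 − 34.1)/2 = 1.15 ft; q_7 = 0.70 × 0.69 × 1.15 = 0.5555 ft³/s
Q = Σ qᵢ = 166.0 ft³/s

166 ft³/s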